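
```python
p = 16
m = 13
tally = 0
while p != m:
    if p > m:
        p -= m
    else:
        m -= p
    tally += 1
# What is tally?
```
Trace:
  p=16
  p=16, m=13
  p=16, m=13, tally=0
  p=3, m=13, tally=1
  p=3, m=10, tally=2
  p=3, m=7, tally=3
  p=3, m=4, tally=4
  p=3, m=1, tally=5
  p=2, m=1, tally=6
  p=1, m=1, tally=7

Final answer: 7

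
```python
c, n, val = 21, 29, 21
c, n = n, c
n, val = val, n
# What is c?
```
Trace:
  c=21, n=29, val=21
  c=29, n=21, val=21
  c=29, n=21, val=21

Final answer: 29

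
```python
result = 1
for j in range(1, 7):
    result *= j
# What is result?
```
Trace:
  result=1
  result=1, j=1
  result=2, j=2
  result=6, j=3
  result=24, j=4
  result=120, j=5
  result=720, j=6

Final answer: 720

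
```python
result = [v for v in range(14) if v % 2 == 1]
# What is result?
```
Trace:
  v=0
  v=1
  v=2
  v=3
  v=4
  v=5
  v=6
  v=7
  v=8
  v=9
  v=10
  v=11
  v=12
  v=13
  result=[1, 3, 5, 7, 9, 11, 13]

Final answer: [1, 3, 5, 7, 9, 11, 13]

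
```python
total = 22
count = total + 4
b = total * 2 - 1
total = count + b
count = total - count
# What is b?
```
Trace:
  total=22
  total=22, count=26
  total=22, count=26, b=43
  total=69, count=26, b=43
  total=69, count=43, b=43

Final answer: 43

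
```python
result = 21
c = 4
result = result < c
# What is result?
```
Trace:
  result=21
  result=21, c=4
  result=False, c=4

Final answer: False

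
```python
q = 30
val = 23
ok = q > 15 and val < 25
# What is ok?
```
Trace:
  q=30
  q=30, val=23
  q=30, val=23, ok=True

Final answer: True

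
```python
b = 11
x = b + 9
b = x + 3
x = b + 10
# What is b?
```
Trace:
  b=11
  b=11, x=20
  b=23, x=20
  b=23, x=33

Final answer: 23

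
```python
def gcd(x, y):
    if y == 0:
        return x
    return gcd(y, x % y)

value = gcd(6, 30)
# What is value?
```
Call trace:
gcd(x=6, y=30)
  gcd(x=30, y=6)
    gcd(x=6, y=0)
    -> return 6
  -> return 6
-> return 6

Final answer: 6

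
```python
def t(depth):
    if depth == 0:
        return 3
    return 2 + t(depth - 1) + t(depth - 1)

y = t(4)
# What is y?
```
Call trace (a repeated sub-call is expanded the first time; later identical calls just restate its return value):
t(depth=4)
  t(depth=3)
    t(depth=2)
      t(depth=1)
        t(depth=0)
        -> return 3
        t(depth=0)
        -> return 3
      -> return 8
      t(depth=1) -> return 8  (same call as traced above)
    -> return 18
    t(depth=2) -> return 18  (same call as traced above)
  -> return 38
  t(depth=3) -> return 38  (same call as traced above)
-> return 78

Final answer: 78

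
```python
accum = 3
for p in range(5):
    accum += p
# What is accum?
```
Trace:
  accum=3
  accum=3, p=0
  accum=4, p=1
  accum=6, p=2
  accum=9, p=3
  accum=13, p=4

Final answer: 13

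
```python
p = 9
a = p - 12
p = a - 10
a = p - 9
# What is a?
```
Trace:
  p=9
  p=9, a=-3
  p=-13, a=-3
  p=-13, a=-22

Final answer: -22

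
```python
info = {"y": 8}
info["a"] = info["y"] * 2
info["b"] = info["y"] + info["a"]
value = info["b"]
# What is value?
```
Trace:
  info={'y': 8}
  info={'y': 8, 'a': 16}
  info={'y': 8, 'a': 16, 'b': 24}
  info={'y': 8, 'a': 16, 'b': 24}, value=24

Final answer: 24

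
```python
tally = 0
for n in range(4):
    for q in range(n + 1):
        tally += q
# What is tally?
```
Trace:
  tally=0
  tally=0, n=0, q=0
  tally=0, n=1, q=0
  tally=1, n=1, q=1
  tally=1, n=2, q=0
  tally=2, n=2, q=1
  tally=4, n=2, q=2
  tally=4, n=3, q=0
  tally=5, n=3, q=1
  tally=7, n=3, q=2
  tally=10, n=3, q=3

Final answer: 10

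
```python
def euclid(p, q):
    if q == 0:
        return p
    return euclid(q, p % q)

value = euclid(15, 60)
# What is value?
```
Call trace:
euclid(p=15, q=60)
  euclid(p=60, q=15)
    euclid(p=15, q=0)
    -> return 15
  -> return 15
-> return 15

Final answer: 15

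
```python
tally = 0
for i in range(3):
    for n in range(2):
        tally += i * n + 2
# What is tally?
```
Trace:
  tally=0
  tally=2, i=0, n=0
  tally=4, i=0, n=1
  tally=6, i=1, n=0
  tally=9, i=1, n=1
  tally=11, i=2, n=0
  tally=15, i=2, n=1

Final answer: 15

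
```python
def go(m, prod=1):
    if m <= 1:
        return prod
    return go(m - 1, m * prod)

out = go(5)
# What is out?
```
Call trace:
go(m=5, prod=1)
  go(m=4, prod=5)
    go(m=3, prod=20)
      go(m=2, prod=60)
        go(m=1, prod=120)
        -> return 120
      -> return 120
    -> return 120
  -> return 120
-> return 120

Final answer: 120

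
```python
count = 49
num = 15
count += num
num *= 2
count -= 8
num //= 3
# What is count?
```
Trace:
  count=49
  count=49, num=15
  count=64, num=15
  count=64, num=30
  count=56, num=30
  count=56, num=10

Final answer: 56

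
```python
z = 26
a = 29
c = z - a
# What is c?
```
Trace:
  z=26
  z=26, a=29
  z=26, a=29, c=-3

Final answer: -3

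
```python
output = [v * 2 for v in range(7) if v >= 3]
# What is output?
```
Trace:
  v=0
  v=1
  v=2
  v=3
  v=4
  v=5
  v=6
  output=[6, 8, 10, 12]

Final answer: [6, 8, 10, 12]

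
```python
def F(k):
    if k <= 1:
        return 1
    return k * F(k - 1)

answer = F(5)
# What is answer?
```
Call trace:
F(k=5)
  F(k=4)
    F(k=3)
      F(k=2)
        F(k=1)
        -> return 1
      -> return 2
    -> return 6
  -> return 24
-> return 120

Final answer: 120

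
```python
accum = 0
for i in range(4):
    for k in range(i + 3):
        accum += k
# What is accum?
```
Trace:
  accum=0
  accum=0, i=0, k=0
  accum=1, i=0, k=1
  accum=3, i=0, k=2
  accum=3, i=1, k=0
  accum=4, i=1, k=1
  accum=6, i=1, k=2
  accum=9, i=1, k=3
  accum=9, i=2, k=0
  accum=10, i=2, k=1
  accum=12, i=2, k=2
  accum=15, i=2, k=3
  accum=19, i=2, k=4
  accum=19, i=3, k=0
  accum=20, i=3, k=1
  accum=22, i=3, k=2
  accum=25, i=3, k=3
  accum=29, i=3, k=4
  accum=34, i=3, k=5

Final answer: 34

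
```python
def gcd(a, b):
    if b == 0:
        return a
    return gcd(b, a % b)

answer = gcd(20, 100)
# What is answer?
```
Call trace:
gcd(a=20, b=100)
  gcd(a=100, b=20)
    gcd(a=20, b=0)
    -> return 20
  -> return 20
-> return 20

Final answer: 20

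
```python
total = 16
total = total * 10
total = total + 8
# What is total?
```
Trace:
  total=16
  total=160
  total=168

Final answer: 168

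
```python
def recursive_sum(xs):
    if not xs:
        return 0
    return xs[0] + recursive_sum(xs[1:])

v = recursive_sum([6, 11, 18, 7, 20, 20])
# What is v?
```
Call trace:
recursive_sum(xs=[6, 11, 18, 7, 20, 20])
  recursive_sum(xs=[11, 18, 7, 20, 20])
    recursive_sum(xs=[18, 7, 20, 20])
      recursive_sum(xs=[7, 20, 20])
        recursive_sum(xs=[20, 20])
          recursive_sum(xs=[20])
            recursive_sum(xs=[])
            -> return 0
          -> return 20
        -> return 40
      -> return 47
    -> return 65
  -> return 76
-> return 82

Final answer: 82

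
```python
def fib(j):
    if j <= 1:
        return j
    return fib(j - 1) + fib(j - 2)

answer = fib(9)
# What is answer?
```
Call trace (a repeated sub-call is expanded the first time; later identical calls just restate its return value):
fib(j=9)
  fib(j=8)
    fib(j=7)
      fib(j=6)
        fib(j=5)
          fib(j=4)
            fib(j=3)
              fib(j=2)
                fib(j=1)
                -> return 1
                fib(j=0)
                -> return 0
              -> return 1
              fib(j=1)
              -> return 1
            -> return 2
            fib(j=2) -> return 1  (same call as traced above)
          -> return 3
          fib(j=3) -> return 2  (same call as traced above)
        -> return 5
        fib(j=4) -> return 3  (same call as traced above)
      -> return 8
      fib(j=5) -> return 5  (same call as traced above)
    -> return 13
    fib(j=6) -> return 8  (same call as traced above)
  -> return 21
  fib(j=7) -> return 13  (same call as traced above)
-> return 34

Final answer: 34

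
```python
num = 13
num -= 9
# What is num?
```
Trace:
  num=13
  num=4

Final answer: 4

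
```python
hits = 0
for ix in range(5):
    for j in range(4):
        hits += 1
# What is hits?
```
Trace:
  hits=0
  hits=1, ix=0, j=0
  hits=2, ix=0, j=1
  hits=3, ix=0, j=2
  hits=4, ix=0, j=3
  hits=5, ix=1, j=0
  hits=6, ix=1, j=1
  hits=7, ix=1, j=2
  hits=8, ix=1, j=3
  hits=9, ix=2, j=0
  hits=10, ix=2, j=1
  hits=11, ix=2, j=2
  hits=12, ix=2, j=3
  hits=13, ix=3, j=0
  hits=14, ix=3, j=1
  hits=15, ix=3, j=2
  hits=16, ix=3, j=3
  hits=17, ix=4, j=0
  hits=18, ix=4, j=1
  hits=19, ix=4, j=2
  hits=20, ix=4, j=3

Final answer: 20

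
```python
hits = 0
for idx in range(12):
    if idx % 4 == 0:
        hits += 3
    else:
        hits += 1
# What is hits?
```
Trace:
  hits=0
  hits=3, idx=0
  hits=4, idx=1
  hits=5, idx=2
  hits=6, idx=3
  hits=9, idx=4
  hits=10, idx=5
  hits=11, idx=6
  hits=12, idx=7
  hits=15, idx=8
  hits=16, idx=9
  hits=17, idx=10
  hits=18, idx=11

Final answer: 18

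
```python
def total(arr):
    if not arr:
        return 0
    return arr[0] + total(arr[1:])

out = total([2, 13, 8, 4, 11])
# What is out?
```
Call trace:
total(arr=[2, 13, 8, 4, 11])
  total(arr=[13, 8, 4, 11])
    total(arr=[8, 4, 11])
      total(arr=[4, 11])
        total(arr=[11])
          total(arr=[])
          -> return 0
        -> return 11
      -> return 15
    -> return 23
  -> return 36
-> return 38

Final answer: 38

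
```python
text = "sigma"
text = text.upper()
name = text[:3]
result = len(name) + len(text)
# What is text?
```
Trace:
  text='sigma'
  text='SIGMA'
  text='SIGMA', name='SIG'
  text='SIGMA', name='SIG', result=8

Final answer: 'SIGMA'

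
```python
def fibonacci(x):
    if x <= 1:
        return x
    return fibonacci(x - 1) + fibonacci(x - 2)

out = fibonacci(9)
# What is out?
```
Call trace (a repeated sub-call is expanded the first time; later identical calls just restate its return value):
fibonacci(x=9)
  fibonacci(x=8)
    fibonacci(x=7)
      fibonacci(x=6)
        fibonacci(x=5)
          fibonacci(x=4)
            fibonacci(x=3)
              fibonacci(x=2)
                fibonacci(x=1)
                -> return 1
                fibonacci(x=0)
                -> return 0
              -> return 1
              fibonacci(x=1)
              -> return 1
            -> return 2
            fibonacci(x=2) -> return 1  (same call as traced above)
          -> return 3
          fibonacci(x=3) -> return 2  (same call as traced above)
        -> return 5
        fibonacci(x=4) -> return 3  (same call as traced above)
      -> return 8
      fibonacci(x=5) -> return 5  (same call as traced above)
    -> return 13
    fibonacci(x=6) -> return 8  (same call as traced above)
  -> return 21
  fibonacci(x=7) -> return 13  (same call as traced above)
-> return 34

Final answer: 34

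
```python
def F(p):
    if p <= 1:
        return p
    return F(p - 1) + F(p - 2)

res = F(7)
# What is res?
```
Call trace (a repeated sub-call is expanded the first time; later identical calls just restate its return value):
F(p=7)
  F(p=6)
    F(p=5)
      F(p=4)
        F(p=3)
          F(p=2)
            F(p=1)
            -> return 1
            F(p=0)
            -> return 0
          -> return 1
          F(p=1)
          -> return 1
        -> return 2
        F(p=2) -> return 1  (same call as traced above)
      -> return 3
      F(p=3) -> return 2  (same call as traced above)
    -> return 5
    F(p=4) -> return 3  (same call as traced above)
  -> return 8
  F(p=5) -> return 5  (same call as traced above)
-> return 13

Final answer: 13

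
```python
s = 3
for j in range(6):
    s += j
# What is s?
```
Trace:
  s=3
  s=3, j=0
  s=4, j=1
  s=6, j=2
  s=9, j=3
  s=13, j=4
  s=18, j=5

Final answer: 18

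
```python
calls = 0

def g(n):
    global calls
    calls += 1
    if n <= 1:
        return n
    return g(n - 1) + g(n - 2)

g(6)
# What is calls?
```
Call trace (a repeated sub-call is expanded the first time; later identical calls just restate its return value):
g(n=6)
  g(n=5)
    g(n=4)
      g(n=3)
        g(n=2)
          g(n=1)
          -> return 1
          g(n=0)
          -> return 0
        -> return 1
        g(n=1)
        -> return 1
      -> return 2
      g(n=2) -> return 1  (same call as traced above)
    -> return 3
    g(n=3) -> return 2  (same call as traced above)
  -> return 5
  g(n=4) -> return 3  (same call as traced above)
-> return 8

calls is incremented once per call, so count the calls in each subtree. Let C(n) = number of calls made by g(n).
C(0) = C(1) = 1 (base case, no recursion); C(n) = 1 + C(n - 1) + C(n - 2) otherwise.
C(2) = 1 + C(1) + C(0) = 1 + 1 + 1 = 3
C(3) = 1 + C(2) + C(1) = 1 + 3 + 1 = 5
C(4) = 1 + C(3) + C(2) = 1 + 5 + 3 = 9
C(5) = 1 + C(4) + C(3) = 1 + 9 + 5 = 15
C(6) = 1 + C(5) + C(4) = 1 + 15 + 9 = 25
calls = C(6) = 25

Final answer: 25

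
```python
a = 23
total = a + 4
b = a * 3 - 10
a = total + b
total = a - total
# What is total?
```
Trace:
  a=23
  a=23, total=27
  a=23, total=27, b=59
  a=86, total=27, b=59
  a=86, total=59, b=59

Final answer: 59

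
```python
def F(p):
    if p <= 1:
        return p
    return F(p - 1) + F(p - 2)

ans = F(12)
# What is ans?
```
Call trace (a repeated sub-call is expanded the first time; later identical calls just restate its return value):
F(p=12)
  F(p=11)
    F(p=10)
      F(p=9)
        F(p=8)
          F(p=7)
            F(p=6)
              F(p=5)
                F(p=4)
                  F(p=3)
                    F(p=2)
                      F(p=1)
                      -> return 1
                      F(p=0)
                      -> return 0
                    -> return 1
                    F(p=1)
                    -> return 1
                  -> return 2
                  F(p=2) -> return 1  (same call as traced above)
                -> return 3
                F(p=3) -> return 2  (same call as traced above)
              -> return 5
              F(p=4) -> return 3  (same call as traced above)
            -> return 8
            F(p=5) -> return 5  (same call as traced above)
          -> return 13
          F(p=6) -> return 8  (same call as traced above)
        -> return 21
        F(p=7) -> return 13  (same call as traced above)
      -> return 34
      F(p=8) -> return 21  (same call as traced above)
    -> return 55
    F(p=9) -> return 34  (same call as traced above)
  -> return 89
  F(p=10) -> return 55  (same call as traced above)
-> return 144

Final answer: 144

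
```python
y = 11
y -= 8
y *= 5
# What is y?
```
Trace:
  y=11
  y=3
  y=15

Final answer: 15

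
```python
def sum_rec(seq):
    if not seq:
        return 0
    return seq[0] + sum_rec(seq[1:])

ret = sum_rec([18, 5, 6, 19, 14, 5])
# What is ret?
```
Call trace:
sum_rec(seq=[18, 5, 6, 19, 14, 5])
  sum_rec(seq=[5, 6, 19, 14, 5])
    sum_rec(seq=[6, 19, 14, 5])
      sum_rec(seq=[19, 14, 5])
        sum_rec(seq=[14, 5])
          sum_rec(seq=[5])
            sum_rec(seq=[])
            -> return 0
          -> return 5
        -> return 19
      -> return 38
    -> return 44
  -> return 49
-> return 67

Final answer: 67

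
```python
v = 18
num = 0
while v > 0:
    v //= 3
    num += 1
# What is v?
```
Trace:
  v=18
  v=18, num=0
  v=6, num=1
  v=2, num=2
  v=0, num=3

Final answer: 0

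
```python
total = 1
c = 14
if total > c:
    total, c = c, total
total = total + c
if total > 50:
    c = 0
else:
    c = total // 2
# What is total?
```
Trace:
  total=1
  total=1, c=14
  total=1, c=14
  total=15, c=14
  total=15, c=7

Final answer: 15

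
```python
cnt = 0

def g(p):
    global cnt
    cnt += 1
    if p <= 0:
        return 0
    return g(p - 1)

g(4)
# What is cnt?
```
Call trace:
g(p=4)
  g(p=3)
    g(p=2)
      g(p=1)
        g(p=0)
        -> return 0
      -> return 0
    -> return 0
  -> return 0
-> return 0

cnt is incremented once per call. g is entered once for each p = 4, 3, 2, 1, 0 (the p <= 0 call returns without recursing), i.e. 4 + 1 calls.
cnt = 5

Final answer: 5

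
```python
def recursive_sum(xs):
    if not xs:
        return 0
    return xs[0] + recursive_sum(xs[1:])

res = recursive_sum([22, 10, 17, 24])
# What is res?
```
Call trace:
recursive_sum(xs=[22, 10, 17, 24])
  recursive_sum(xs=[10, 17, 24])
    recursive_sum(xs=[17, 24])
      recursive_sum(xs=[24])
        recursive_sum(xs=[])
        -> return 0
      -> return 24
    -> return 41
  -> return 51
-> return 73

Final answer: 73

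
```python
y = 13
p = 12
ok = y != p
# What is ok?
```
Trace:
  y=13
  y=13, p=12
  y=13, p=12, ok=True

Final answer: True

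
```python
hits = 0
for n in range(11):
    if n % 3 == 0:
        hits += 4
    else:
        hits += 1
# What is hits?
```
Trace:
  hits=0
  hits=4, n=0
  hits=5, n=1
  hits=6, n=2
  hits=10, n=3
  hits=11, n=4
  hits=12, n=5
  hits=16, n=6
  hits=17, n=7
  hits=18, n=8
  hits=22, n=9
  hits=23, n=10

Final answer: 23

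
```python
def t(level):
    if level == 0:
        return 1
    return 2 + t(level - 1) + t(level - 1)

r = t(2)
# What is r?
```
Call trace (a repeated sub-call is expanded the first time; later identical calls just restate its return value):
t(level=2)
  t(level=1)
    t(level=0)
    -> return 1
    t(level=0)
    -> return 1
  -> return 4
  t(level=1) -> return 4  (same call as traced above)
-> return 10

Final answer: 10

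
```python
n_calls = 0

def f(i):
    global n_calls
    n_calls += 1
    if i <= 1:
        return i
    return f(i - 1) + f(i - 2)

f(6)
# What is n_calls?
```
Call trace (a repeated sub-call is expanded the first time; later identical calls just restate its return value):
f(i=6)
  f(i=5)
    f(i=4)
      f(i=3)
        f(i=2)
          f(i=1)
          -> return 1
          f(i=0)
          -> return 0
        -> return 1
        f(i=1)
        -> return 1
      -> return 2
      f(i=2) -> return 1  (same call as traced above)
    -> return 3
    f(i=3) -> return 2  (same call as traced above)
  -> return 5
  f(i=4) -> return 3  (same call as traced above)
-> return 8

n_calls is incremented once per call, so count the calls in each subtree. Let C(i) = number of calls made by f(i).
C(0) = C(1) = 1 (base case, no recursion); C(i) = 1 + C(i - 1) + C(i - 2) otherwise.
C(2) = 1 + C(1) + C(0) = 1 + 1 + 1 = 3
C(3) = 1 + C(2) + C(1) = 1 + 3 + 1 = 5
C(4) = 1 + C(3) + C(2) = 1 + 5 + 3 = 9
C(5) = 1 + C(4) + C(3) = 1 + 9 + 5 = 15
C(6) = 1 + C(5) + C(4) = 1 + 15 + 9 = 25
n_calls = C(6) = 25

Final answer: 25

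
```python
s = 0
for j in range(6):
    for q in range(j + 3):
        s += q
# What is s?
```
Trace:
  s=0
  s=0, j=0, q=0
  s=1, j=0, q=1
  s=3, j=0, q=2
  s=3, j=1, q=0
  s=4, j=1, q=1
  s=6, j=1, q=2
  s=9, j=1, q=3
  s=9, j=2, q=0
  s=10, j=2, q=1
  s=12, j=2, q=2
  s=15, j=2, q=3
  s=19, j=2, q=4
  s=19, j=3, q=0
  s=20, j=3, q=1
  s=22, j=3, q=2
  s=25, j=3, q=3
  s=29, j=3, q=4
  s=34, j=3, q=5
  s=34, j=4, q=0
  s=35, j=4, q=1
  s=37, j=4, q=2
  s=40, j=4, q=3
  s=44, j=4, q=4
  s=49, j=4, q=5
  s=55, j=4, q=6
  s=55, j=5, q=0
  s=56, j=5, q=1
  s=58, j=5, q=2
  s=61, j=5, q=3
  s=65, j=5, q=4
  s=70, j=5, q=5
  s=76, j=5, q=6
  s=83, j=5, q=7

Final answer: 83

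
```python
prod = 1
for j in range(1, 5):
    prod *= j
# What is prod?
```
Trace:
  prod=1
  prod=1, j=1
  prod=2, j=2
  prod=6, j=3
  prod=24, j=4

Final answer: 24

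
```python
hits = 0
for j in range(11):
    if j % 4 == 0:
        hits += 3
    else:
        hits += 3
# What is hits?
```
Trace:
  hits=0
  hits=3, j=0
  hits=6, j=1
  hits=9, j=2
  hits=12, j=3
  hits=15, j=4
  hits=18, j=5
  hits=21, j=6
  hits=24, j=7
  hits=27, j=8
  hits=30, j=9
  hits=33, j=10

Final answer: 33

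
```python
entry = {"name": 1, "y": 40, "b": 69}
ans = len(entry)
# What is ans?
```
Trace:
  entry={'name': 1, 'y': 40, 'b': 69}
  entry={'name': 1, 'y': 40, 'b': 69}, ans=3

Final answer: 3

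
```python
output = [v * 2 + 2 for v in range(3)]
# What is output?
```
Trace:
  v=0
  v=1
  v=2
  output=[2, 4, 6]

Final answer: [2, 4, 6]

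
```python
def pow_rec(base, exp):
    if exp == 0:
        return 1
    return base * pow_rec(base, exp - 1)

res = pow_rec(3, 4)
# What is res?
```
Call trace:
pow_rec(base=3, exp=4)
  pow_rec(base=3, exp=3)
    pow_rec(base=3, exp=2)
      pow_rec(base=3, exp=1)
        pow_rec(base=3, exp=0)
        -> return 1
      -> return 3
    -> return 9
  -> return 27
-> return 81

Final answer: 81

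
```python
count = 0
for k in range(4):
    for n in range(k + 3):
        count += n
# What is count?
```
Trace:
  count=0
  count=0, k=0, n=0
  count=1, k=0, n=1
  count=3, k=0, n=2
  count=3, k=1, n=0
  count=4, k=1, n=1
  count=6, k=1, n=2
  count=9, k=1, n=3
  count=9, k=2, n=0
  count=10, k=2, n=1
  count=12, k=2, n=2
  count=15, k=2, n=3
  count=19, k=2, n=4
  count=19, k=3, n=0
  count=20, k=3, n=1
  count=22, k=3, n=2
  count=25, k=3, n=3
  count=29, k=3, n=4
  count=34, k=3, n=5

Final answer: 34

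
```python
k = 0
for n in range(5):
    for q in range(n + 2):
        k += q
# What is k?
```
Trace:
  k=0
  k=0, n=0, q=0
  k=1, n=0, q=1
  k=1, n=1, q=0
  k=2, n=1, q=1
  k=4, n=1, q=2
  k=4, n=2, q=0
  k=5, n=2, q=1
  k=7, n=2, q=2
  k=10, n=2, q=3
  k=10, n=3, q=0
  k=11, n=3, q=1
  k=13, n=3, q=2
  k=16, n=3, q=3
  k=20, n=3, q=4
  k=20, n=4, q=0
  k=21, n=4, q=1
  k=23, n=4, q=2
  k=26, n=4, q=3
  k=30, n=4, q=4
  k=35, n=4, q=5

Final answer: 35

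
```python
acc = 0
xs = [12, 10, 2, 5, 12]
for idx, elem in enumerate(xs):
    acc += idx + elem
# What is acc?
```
Trace:
  acc=0
  acc=12, idx=0, elem=12
  acc=23, idx=1, elem=10
  acc=27, idx=2, elem=2
  acc=35, idx=3, elem=5
  acc=51, idx=4, elem=12

Final answer: 51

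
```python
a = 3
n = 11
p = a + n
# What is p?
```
Trace:
  a=3
  a=3, n=11
  a=3, n=11, p=14

Final answer: 14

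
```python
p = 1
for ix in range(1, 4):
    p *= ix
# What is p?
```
Trace:
  p=1
  p=1, ix=1
  p=2, ix=2
  p=6, ix=3

Final answer: 6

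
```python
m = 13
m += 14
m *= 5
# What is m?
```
Trace:
  m=13
  m=27
  m=135

Final answer: 135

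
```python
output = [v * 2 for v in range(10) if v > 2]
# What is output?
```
Trace:
  v=0
  v=1
  v=2
  v=3
  v=4
  v=5
  v=6
  v=7
  v=8
  v=9
  output=[6, 8, 10, 12, 14, 16, 18]

Final answer: [6, 8, 10, 12, 14, 16, 18]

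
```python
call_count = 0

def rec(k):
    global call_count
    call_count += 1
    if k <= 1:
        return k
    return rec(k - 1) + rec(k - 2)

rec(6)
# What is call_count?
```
Call trace (a repeated sub-call is expanded the first time; later identical calls just restate its return value):
rec(k=6)
  rec(k=5)
    rec(k=4)
      rec(k=3)
        rec(k=2)
          rec(k=1)
          -> return 1
          rec(k=0)
          -> return 0
        -> return 1
        rec(k=1)
        -> return 1
      -> return 2
      rec(k=2) -> return 1  (same call as traced above)
    -> return 3
    rec(k=3) -> return 2  (same call as traced above)
  -> return 5
  rec(k=4) -> return 3  (same call as traced above)
-> return 8

call_count is incremented once per call, so count the calls in each subtree. Let C(k) = number of calls made by rec(k).
C(0) = C(1) = 1 (base case, no recursion); C(k) = 1 + C(k - 1) + C(k - 2) otherwise.
C(2) = 1 + C(1) + C(0) = 1 + 1 + 1 = 3
C(3) = 1 + C(2) + C(1) = 1 + 3 + 1 = 5
C(4) = 1 + C(3) + C(2) = 1 + 5 + 3 = 9
C(5) = 1 + C(4) + C(3) = 1 + 9 + 5 = 15
C(6) = 1 + C(5) + C(4) = 1 + 15 + 9 = 25
call_count = C(6) = 25

Final answer: 25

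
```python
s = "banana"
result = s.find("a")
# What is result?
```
Trace:
  s='banana'
  s='banana', result=1

Final answer: 1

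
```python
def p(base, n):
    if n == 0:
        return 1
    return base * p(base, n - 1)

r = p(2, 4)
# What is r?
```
Call trace:
p(base=2, n=4)
  p(base=2, n=3)
    p(base=2, n=2)
      p(base=2, n=1)
        p(base=2, n=0)
        -> return 1
      -> return 2
    -> return 4
  -> return 8
-> return 16

Final answer: 16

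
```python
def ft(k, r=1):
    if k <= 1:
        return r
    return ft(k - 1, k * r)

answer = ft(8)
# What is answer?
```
Call trace:
ft(k=8, r=1)
  ft(k=7, r=8)
    ft(k=6, r=56)
      ft(k=5, r=336)
        ft(k=4, r=1680)
          ft(k=3, r=6720)
            ft(k=2, r=20160)
              ft(k=1, r=40320)
              -> return 40320
            -> return 40320
          -> return 40320
        -> return 40320
      -> return 40320
    -> return 40320
  -> return 40320
-> return 40320

Final answer: 40320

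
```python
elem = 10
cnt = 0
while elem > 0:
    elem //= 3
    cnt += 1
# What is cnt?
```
Trace:
  elem=10
  elem=10, cnt=0
  elem=3, cnt=1
  elem=1, cnt=2
  elem=0, cnt=3

Final answer: 3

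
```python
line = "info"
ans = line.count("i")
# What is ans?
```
Trace:
  line='info'
  line='info', ans=1

Final answer: 1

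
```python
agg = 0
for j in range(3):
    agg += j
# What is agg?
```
Trace:
  agg=0
  agg=0, j=0
  agg=1, j=1
  agg=3, j=2

Final answer: 3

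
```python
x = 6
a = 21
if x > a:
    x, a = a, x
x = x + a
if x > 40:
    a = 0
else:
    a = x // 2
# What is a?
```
Trace:
  x=6
  x=6, a=21
  x=6, a=21
  x=27, a=21
  x=27, a=13

Final answer: 13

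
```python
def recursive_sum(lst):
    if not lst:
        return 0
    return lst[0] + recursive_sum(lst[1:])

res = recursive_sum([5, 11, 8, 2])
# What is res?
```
Call trace:
recursive_sum(lst=[5, 11, 8, 2])
  recursive_sum(lst=[11, 8, 2])
    recursive_sum(lst=[8, 2])
      recursive_sum(lst=[2])
        recursive_sum(lst=[])
        -> return 0
      -> return 2
    -> return 10
  -> return 21
-> return 26

Final answer: 26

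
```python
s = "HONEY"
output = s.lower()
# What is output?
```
Trace:
  s='HONEY'
  s='HONEY', output='honey'

Final answer: 'honey'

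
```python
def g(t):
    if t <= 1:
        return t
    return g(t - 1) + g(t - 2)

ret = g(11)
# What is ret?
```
Call trace (a repeated sub-call is expanded the first time; later identical calls just restate its return value):
g(t=11)
  g(t=10)
    g(t=9)
      g(t=8)
        g(t=7)
          g(t=6)
            g(t=5)
              g(t=4)
                g(t=3)
                  g(t=2)
                    g(t=1)
                    -> return 1
                    g(t=0)
                    -> return 0
                  -> return 1
                  g(t=1)
                  -> return 1
                -> return 2
                g(t=2) -> return 1  (same call as traced above)
              -> return 3
              g(t=3) -> return 2  (same call as traced above)
            -> return 5
            g(t=4) -> return 3  (same call as traced above)
          -> return 8
          g(t=5) -> return 5  (same call as traced above)
        -> return 13
        g(t=6) -> return 8  (same call as traced above)
      -> return 21
      g(t=7) -> return 13  (same call as traced above)
    -> return 34
    g(t=8) -> return 21  (same call as traced above)
  -> return 55
  g(t=9) -> return 34  (same call as traced above)
-> return 89

Final answer: 89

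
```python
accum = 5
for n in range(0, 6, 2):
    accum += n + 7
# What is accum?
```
Trace:
  accum=5
  accum=12, n=0
  accum=21, n=2
  accum=32, n=4

Final answer: 32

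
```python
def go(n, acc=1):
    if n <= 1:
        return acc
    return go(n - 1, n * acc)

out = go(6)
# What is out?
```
Call trace:
go(n=6, acc=1)
  go(n=5, acc=6)
    go(n=4, acc=30)
      go(n=3, acc=120)
        go(n=2, acc=360)
          go(n=1, acc=720)
          -> return 720
        -> return 720
      -> return 720
    -> return 720
  -> return 720
-> return 720

Final answer: 720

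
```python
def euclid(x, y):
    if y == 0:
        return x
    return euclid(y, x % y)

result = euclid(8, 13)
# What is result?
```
Call trace:
euclid(x=8, y=13)
  euclid(x=13, y=8)
    euclid(x=8, y=5)
      euclid(x=5, y=3)
        euclid(x=3, y=2)
          euclid(x=2, y=1)
            euclid(x=1, y=0)
            -> return 1
          -> return 1
        -> return 1
      -> return 1
    -> return 1
  -> return 1
-> return 1

Final answer: 1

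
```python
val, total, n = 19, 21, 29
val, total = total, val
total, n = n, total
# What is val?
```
Trace:
  val=19, total=21, n=29
  val=21, total=19, n=29
  val=21, total=29, n=19

Final answer: 21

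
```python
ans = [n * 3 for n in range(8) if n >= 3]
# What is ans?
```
Trace:
  n=0
  n=1
  n=2
  n=3
  n=4
  n=5
  n=6
  n=7
  ans=[9, 12, 15, 18, 21]

Final answer: [9, 12, 15, 18, 21]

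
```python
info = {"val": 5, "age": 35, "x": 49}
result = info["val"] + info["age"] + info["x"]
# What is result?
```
Trace:
  info={'val': 5, 'age': 35, 'x': 49}
  info={'val': 5, 'age': 35, 'x': 49}, result=89

Final answer: 89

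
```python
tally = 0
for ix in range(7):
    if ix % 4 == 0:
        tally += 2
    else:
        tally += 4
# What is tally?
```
Trace:
  tally=0
  tally=2, ix=0
  tally=6, ix=1
  tally=10, ix=2
  tally=14, ix=3
  tally=16, ix=4
  tally=20, ix=5
  tally=24, ix=6

Final answer: 24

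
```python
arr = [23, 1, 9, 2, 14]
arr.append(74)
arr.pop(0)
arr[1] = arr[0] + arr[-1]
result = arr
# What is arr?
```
Trace:
  arr=[23, 1, 9, 2, 14]
  arr=[23, 1, 9, 2, 14, 74]
  arr=[1, 9, 2, 14, 74]
  arr=[1, 75, 2, 14, 74]
  arr=[1, 75, 2, 14, 74], result=[1, 75, 2, 14, 74]

Final answer: [1, 75, 2, 14, 74]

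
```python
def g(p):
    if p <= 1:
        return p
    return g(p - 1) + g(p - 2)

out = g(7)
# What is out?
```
Call trace (a repeated sub-call is expanded the first time; later identical calls just restate its return value):
g(p=7)
  g(p=6)
    g(p=5)
      g(p=4)
        g(p=3)
          g(p=2)
            g(p=1)
            -> return 1
            g(p=0)
            -> return 0
          -> return 1
          g(p=1)
          -> return 1
        -> return 2
        g(p=2) -> return 1  (same call as traced above)
      -> return 3
      g(p=3) -> return 2  (same call as traced above)
    -> return 5
    g(p=4) -> return 3  (same call as traced above)
  -> return 8
  g(p=5) -> return 5  (same call as traced above)
-> return 13

Final answer: 13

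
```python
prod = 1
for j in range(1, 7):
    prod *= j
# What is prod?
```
Trace:
  prod=1
  prod=1, j=1
  prod=2, j=2
  prod=6, j=3
  prod=24, j=4
  prod=120, j=5
  prod=720, j=6

Final answer: 720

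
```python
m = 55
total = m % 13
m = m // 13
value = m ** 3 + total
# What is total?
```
Trace:
  m=55
  m=55, total=3
  m=4, total=3
  m=4, total=3, value=67

Final answer: 3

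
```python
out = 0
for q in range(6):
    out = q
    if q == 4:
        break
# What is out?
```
Trace:
  out=0
  out=0, q=0
  out=1, q=1
  out=2, q=2
  out=3, q=3
  out=4, q=4

Final answer: 4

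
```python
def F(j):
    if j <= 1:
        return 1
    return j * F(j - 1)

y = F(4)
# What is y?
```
Call trace:
F(j=4)
  F(j=3)
    F(j=2)
      F(j=1)
      -> return 1
    -> return 2
  -> return 6
-> return 24

Final answer: 24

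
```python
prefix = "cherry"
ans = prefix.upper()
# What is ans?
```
Trace:
  prefix='cherry'
  prefix='cherry', ans='CHERRY'

Final answer: 'CHERRY'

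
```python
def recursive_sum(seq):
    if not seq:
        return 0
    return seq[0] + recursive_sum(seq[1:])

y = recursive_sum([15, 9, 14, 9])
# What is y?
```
Call trace:
recursive_sum(seq=[15, 9, 14, 9])
  recursive_sum(seq=[9, 14, 9])
    recursive_sum(seq=[14, 9])
      recursive_sum(seq=[9])
        recursive_sum(seq=[])
        -> return 0
      -> return 9
    -> return 23
  -> return 32
-> return 47

Final answer: 47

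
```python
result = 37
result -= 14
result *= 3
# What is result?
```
Trace:
  result=37
  result=23
  result=69

Final answer: 69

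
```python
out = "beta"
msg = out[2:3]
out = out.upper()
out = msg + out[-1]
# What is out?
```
Trace:
  out='beta'
  out='beta', msg='t'
  out='BETA', msg='t'
  out='tA', msg='t'

Final answer: 'tA'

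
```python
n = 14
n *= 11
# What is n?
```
Trace:
  n=14
  n=154

Final answer: 154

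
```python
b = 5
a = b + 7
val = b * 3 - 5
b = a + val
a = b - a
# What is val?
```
Trace:
  b=5
  b=5, a=12
  b=5, a=12, val=10
  b=22, a=12, val=10
  b=22, a=10, val=10

Final answer: 10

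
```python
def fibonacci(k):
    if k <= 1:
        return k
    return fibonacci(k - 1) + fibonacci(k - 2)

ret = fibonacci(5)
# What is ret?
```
Call trace (a repeated sub-call is expanded the first time; later identical calls just restate its return value):
fibonacci(k=5)
  fibonacci(k=4)
    fibonacci(k=3)
      fibonacci(k=2)
        fibonacci(k=1)
        -> return 1
        fibonacci(k=0)
        -> return 0
      -> return 1
      fibonacci(k=1)
      -> return 1
    -> return 2
    fibonacci(k=2) -> return 1  (same call as traced above)
  -> return 3
  fibonacci(k=3) -> return 2  (same call as traced above)
-> return 5

Final answer: 5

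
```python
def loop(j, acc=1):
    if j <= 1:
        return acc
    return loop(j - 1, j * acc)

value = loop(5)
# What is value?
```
Call trace:
loop(j=5, acc=1)
  loop(j=4, acc=5)
    loop(j=3, acc=20)
      loop(j=2, acc=60)
        loop(j=1, acc=120)
        -> return 120
      -> return 120
    -> return 120
  -> return 120
-> return 120

Final answer: 120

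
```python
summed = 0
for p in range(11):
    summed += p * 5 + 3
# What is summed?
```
Trace:
  summed=0
  summed=3, p=0
  summed=11, p=1
  summed=24, p=2
  summed=42, p=3
  summed=65, p=4
  summed=93, p=5
  summed=126, p=6
  summed=164, p=7
  summed=207, p=8
  summed=255, p=9
  summed=308, p=10

Final answer: 308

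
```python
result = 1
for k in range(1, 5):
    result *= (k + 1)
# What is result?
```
Trace:
  result=1
  result=2, k=1
  result=6, k=2
  result=24, k=3
  result=120, k=4

Final answer: 120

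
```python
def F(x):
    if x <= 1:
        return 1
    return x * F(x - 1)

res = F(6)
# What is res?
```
Call trace:
F(x=6)
  F(x=5)
    F(x=4)
      F(x=3)
        F(x=2)
          F(x=1)
          -> return 1
        -> return 2
      -> return 6
    -> return 24
  -> return 120
-> return 720

Final answer: 720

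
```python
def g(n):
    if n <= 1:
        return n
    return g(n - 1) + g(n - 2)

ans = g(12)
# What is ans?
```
Call trace (a repeated sub-call is expanded the first time; later identical calls just restate its return value):
g(n=12)
  g(n=11)
    g(n=10)
      g(n=9)
        g(n=8)
          g(n=7)
            g(n=6)
              g(n=5)
                g(n=4)
                  g(n=3)
                    g(n=2)
                      g(n=1)
                      -> return 1
                      g(n=0)
                      -> return 0
                    -> return 1
                    g(n=1)
                    -> return 1
                  -> return 2
                  g(n=2) -> return 1  (same call as traced above)
                -> return 3
                g(n=3) -> return 2  (same call as traced above)
              -> return 5
              g(n=4) -> return 3  (same call as traced above)
            -> return 8
            g(n=5) -> return 5  (same call as traced above)
          -> return 13
          g(n=6) -> return 8  (same call as traced above)
        -> return 21
        g(n=7) -> return 13  (same call as traced above)
      -> return 34
      g(n=8) -> return 21  (same call as traced above)
    -> return 55
    g(n=9) -> return 34  (same call as traced above)
  -> return 89
  g(n=10) -> return 55  (same call as traced above)
-> return 144

Final answer: 144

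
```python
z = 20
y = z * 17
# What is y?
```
Trace:
  z=20
  z=20, y=340

Final answer: 340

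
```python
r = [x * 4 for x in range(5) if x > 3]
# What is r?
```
Trace:
  x=0
  x=1
  x=2
  x=3
  x=4
  r=[16]

Final answer: [16]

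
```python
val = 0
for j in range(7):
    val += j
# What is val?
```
Trace:
  val=0
  val=0, j=0
  val=1, j=1
  val=3, j=2
  val=6, j=3
  val=10, j=4
  val=15, j=5
  val=21, j=6

Final answer: 21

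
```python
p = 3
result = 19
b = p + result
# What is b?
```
Trace:
  p=3
  p=3, result=19
  p=3, result=19, b=22

Final answer: 22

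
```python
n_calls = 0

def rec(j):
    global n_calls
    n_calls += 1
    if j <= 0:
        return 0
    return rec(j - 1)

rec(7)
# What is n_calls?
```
Call trace:
rec(j=7)
  rec(j=6)
    rec(j=5)
      rec(j=4)
        rec(j=3)
          rec(j=2)
            rec(j=1)
              rec(j=0)
              -> return 0
            -> return 0
          -> return 0
        -> return 0
      -> return 0
    -> return 0
  -> return 0
-> return 0

n_calls is incremented once per call. rec is entered once for each j = 7, 6, 5, 4, 3, 2, 1, 0 (the j <= 0 call returns without recursing), i.e. 7 + 1 calls.
n_calls = 8

Final answer: 8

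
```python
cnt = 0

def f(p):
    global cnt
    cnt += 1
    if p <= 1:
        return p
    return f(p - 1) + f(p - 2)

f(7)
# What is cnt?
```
Call trace (a repeated sub-call is expanded the first time; later identical calls just restate its return value):
f(p=7)
  f(p=6)
    f(p=5)
      f(p=4)
        f(p=3)
          f(p=2)
            f(p=1)
            -> return 1
            f(p=0)
            -> return 0
          -> return 1
          f(p=1)
          -> return 1
        -> return 2
        f(p=2) -> return 1  (same call as traced above)
      -> return 3
      f(p=3) -> return 2  (same call as traced above)
    -> return 5
    f(p=4) -> return 3  (same call as traced above)
  -> return 8
  f(p=5) -> return 5  (same call as traced above)
-> return 13

cnt is incremented once per call, so count the calls in each subtree. Let C(p) = number of calls made by f(p).
C(0) = C(1) = 1 (base case, no recursion); C(p) = 1 + C(p - 1) + C(p - 2) otherwise.
C(2) = 1 + C(1) + C(0) = 1 + 1 + 1 = 3
C(3) = 1 + C(2) + C(1) = 1 + 3 + 1 = 5
C(4) = 1 + C(3) + C(2) = 1 + 5 + 3 = 9
C(5) = 1 + C(4) + C(3) = 1 + 9 + 5 = 15
C(6) = 1 + C(5) + C(4) = 1 + 15 + 9 = 25
C(7) = 1 + C(6) + C(5) = 1 + 25 + 15 = 41
cnt = C(7) = 41

Final answer: 41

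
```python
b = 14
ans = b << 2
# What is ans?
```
Trace:
  b=14
  b=14, ans=56

Final answer: 56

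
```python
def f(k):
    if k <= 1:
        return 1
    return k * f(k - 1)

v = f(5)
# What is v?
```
Call trace:
f(k=5)
  f(k=4)
    f(k=3)
      f(k=2)
        f(k=1)
        -> return 1
      -> return 2
    -> return 6
  -> return 24
-> return 120

Final answer: 120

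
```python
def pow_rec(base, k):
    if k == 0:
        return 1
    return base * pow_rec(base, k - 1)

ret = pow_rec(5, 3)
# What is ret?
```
Call trace:
pow_rec(base=5, k=3)
  pow_rec(base=5, k=2)
    pow_rec(base=5, k=1)
      pow_rec(base=5, k=0)
      -> return 1
    -> return 5
  -> return 25
-> return 125

Final answer: 125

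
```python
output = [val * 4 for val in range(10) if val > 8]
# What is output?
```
Trace:
  val=0
  val=1
  val=2
  val=3
  val=4
  val=5
  val=6
  val=7
  val=8
  val=9
  output=[36]

Final answer: [36]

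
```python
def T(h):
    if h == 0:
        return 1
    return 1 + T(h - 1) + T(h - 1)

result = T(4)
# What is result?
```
Call trace (a repeated sub-call is expanded the first time; later identical calls just restate its return value):
T(h=4)
  T(h=3)
    T(h=2)
      T(h=1)
        T(h=0)
        -> return 1
        T(h=0)
        -> return 1
      -> return 3
      T(h=1) -> return 3  (same call as traced above)
    -> return 7
    T(h=2) -> return 7  (same call as traced above)
  -> return 15
  T(h=3) -> return 15  (same call as traced above)
-> return 31

Final answer: 31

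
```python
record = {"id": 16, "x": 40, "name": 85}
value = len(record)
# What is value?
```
Trace:
  record={'id': 16, 'x': 40, 'name': 85}
  record={'id': 16, 'x': 40, 'name': 85}, value=3

Final answer: 3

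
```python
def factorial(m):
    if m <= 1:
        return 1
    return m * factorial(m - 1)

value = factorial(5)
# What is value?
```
Call trace:
factorial(m=5)
  factorial(m=4)
    factorial(m=3)
      factorial(m=2)
        factorial(m=1)
        -> return 1
      -> return 2
    -> return 6
  -> return 24
-> return 120

Final answer: 120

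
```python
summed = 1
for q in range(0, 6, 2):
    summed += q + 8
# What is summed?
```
Trace:
  summed=1
  summed=9, q=0
  summed=19, q=2
  summed=31, q=4

Final answer: 31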